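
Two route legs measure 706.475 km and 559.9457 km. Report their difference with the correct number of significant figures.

1.46529 × 10² km

706.475 km − 559.9457 km = 146.5293 km.
Addition/subtraction keeps the fewest decimal places: 706.475 → 3 decimal places, 559.9457 → 4 decimal places; limit is 3.
Rounded to 3 decimal places: 1.46529 × 10² km.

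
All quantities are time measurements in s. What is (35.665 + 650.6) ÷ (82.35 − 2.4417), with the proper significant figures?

8.588

35.665 + 650.6 = 686.265, limited to 1 d.p. → 4 s.f.; 82.35 − 2.4417 = 79.9083, limited to 2 d.p. → 4 s.f.
Carrying full precision, 686.265 ÷ 79.9083 = 8.58815667459…; keep min(4, 4) = 4 s.f.
Rounded to 4 significant figures: 8.588.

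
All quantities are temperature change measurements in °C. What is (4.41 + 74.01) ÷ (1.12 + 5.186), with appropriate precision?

4.41 + 74.01 = 78.42, limited to 2 d.p. → 4 s.f.; 1.12 + 5.186 = 6.306, limited to 2 d.p. → 3 s.f.
Carrying full precision, 78.42 ÷ 6.306 = 12.435775452…; keep min(4, 3) = 3 s.f.
Rounded to 3 significant figures: 12.4.

12.4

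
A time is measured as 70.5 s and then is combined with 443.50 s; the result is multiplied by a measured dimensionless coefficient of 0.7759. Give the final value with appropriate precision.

70.5 s + 443.50 s = 514.00 s; the sum is limited to 1 decimal place (4 s.f.).
Carrying full precision, 514.00 × 0.7759 = 398.8126 s; 0.7759 has 4 s.f., so the result keeps min(4, 4) = 4 s.f.
Rounded to 4 significant figures: 398.8 s.

398.8 s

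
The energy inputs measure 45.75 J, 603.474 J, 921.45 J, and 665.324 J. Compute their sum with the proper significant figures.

45.75 J + 603.474 J + 921.45 J + 665.324 J = 2235.998 J.
Addition/subtraction keeps the fewest decimal places: 45.75 → 2 decimal places, 603.474 → 3 decimal places, 921.45 → 2 decimal places, 665.324 → 3 decimal places; limit is 2.
Rounded to 2 decimal places: 2236.00 J.

2236.00 J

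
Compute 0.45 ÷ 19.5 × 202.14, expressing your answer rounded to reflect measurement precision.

0.45 ÷ 19.5 × 202.14 = 4.66476923077…
Multiplication/division keeps the fewest significant figures: 0.45 → 2 s.f., 19.5 → 3 s.f., 202.14 → 5 s.f.; limit is 2.
Rounded to 2 significant figures: 4.7.

4.7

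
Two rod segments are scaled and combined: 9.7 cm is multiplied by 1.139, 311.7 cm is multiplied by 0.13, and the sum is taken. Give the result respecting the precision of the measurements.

9.7 × 1.139 = 11.0483 → 11 cm (2 s.f., last digit at the 10^0 place).
311.7 × 0.13 = 40.521 → 41 cm (2 s.f., last digit at the 10^0 place).
Sum: 51.5693 cm; keep the coarser place, 10^0.
Result: 52 cm.

52 cm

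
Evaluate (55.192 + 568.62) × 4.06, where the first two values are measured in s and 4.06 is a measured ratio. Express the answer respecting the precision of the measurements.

2.53 × 10^3 s

55.192 s + 568.62 s = 623.812 s; the sum is limited to 2 decimal places (5 s.f.).
Carrying full precision, 623.812 × 4.06 = 2532.67672 s; 4.06 has 3 s.f., so the result keeps min(5, 3) = 3 s.f.
Rounded to 3 significant figures: 2.53 × 10^3 s.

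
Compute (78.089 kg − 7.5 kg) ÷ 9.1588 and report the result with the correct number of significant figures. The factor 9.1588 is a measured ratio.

7.71 kg

78.089 kg − 7.5 kg = 70.589 kg; the difference is limited to 1 decimal place (3 s.f.).
Carrying full precision, 70.589 ÷ 9.1588 = 7.70723238852… kg; 9.1588 has 5 s.f., so the result keeps min(3, 5) = 3 s.f.
Rounded to 3 significant figures: 7.71 kg.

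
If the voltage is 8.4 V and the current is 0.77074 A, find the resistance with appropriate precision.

11 Ω

resistance = 8.4 V ÷ 0.77074 A = 10.8986169136… Ω.
8.4 has 2 significant figures; 0.77074 has 5.
Division/multiplication keeps the fewest: 2 significant figures.
Rounded: 11 Ω.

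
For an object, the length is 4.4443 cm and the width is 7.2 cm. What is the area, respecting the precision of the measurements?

32 cm²

area = 4.4443 cm × 7.2 cm = 31.99896 cm².
4.4443 has 5 significant figures; 7.2 has 2.
Division/multiplication keeps the fewest: 2 significant figures.
Rounded: 32 cm².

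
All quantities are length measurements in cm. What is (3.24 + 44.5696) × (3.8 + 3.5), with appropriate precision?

3.5 × 10^2 cm²

3.24 + 44.5696 = 47.8096, limited to 2 d.p. → 4 s.f.; 3.8 + 3.5 = 7.3, limited to 1 d.p. → 2 s.f.
Carrying full precision, 47.8096 × 7.3 = 349.01008; keep min(4, 2) = 2 s.f.
Rounded to 2 significant figures: 3.5 × 10^2 cm².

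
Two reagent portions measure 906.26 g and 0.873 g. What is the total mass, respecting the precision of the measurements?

906.26 g + 0.873 g = 907.133 g.
Addition/subtraction keeps the fewest decimal places: 906.26 → 2 decimal places, 0.873 → 3 decimal places; limit is 2.
Rounded to 2 decimal places: 907.13 g.

907.13 g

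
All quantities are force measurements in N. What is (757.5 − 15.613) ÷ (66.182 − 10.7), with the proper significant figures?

757.5 − 15.613 = 741.887, limited to 1 d.p. → 4 s.f.; 66.182 − 10.7 = 55.482, limited to 1 d.p. → 3 s.f.
Carrying full precision, 741.887 ÷ 55.482 = 13.3716700912…; keep min(4, 3) = 3 s.f.
Rounded to 3 significant figures: 13.4.

13.4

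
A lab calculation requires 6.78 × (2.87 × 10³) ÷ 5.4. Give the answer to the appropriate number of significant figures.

6.78 × (2.87 × 10³) ÷ 5.4 = 3603.44444444…
Multiplication/division keeps the fewest significant figures: 6.78 → 3 s.f., 2.87 × 10³ → 3 s.f., 5.4 → 2 s.f.; limit is 2.
Rounded to 2 significant figures: 3.6 × 10³.

3.6 × 10³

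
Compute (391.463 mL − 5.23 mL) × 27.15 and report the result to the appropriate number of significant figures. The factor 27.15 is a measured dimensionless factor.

1.049 × 10⁴ mL

391.463 mL − 5.23 mL = 386.233 mL; the difference is limited to 2 decimal places (5 s.f.).
Carrying full precision, 386.233 × 27.15 = 10486.22595 mL; 27.15 has 4 s.f., so the result keeps min(5, 4) = 4 s.f.
Rounded to 4 significant figures: 1.049 × 10⁴ mL.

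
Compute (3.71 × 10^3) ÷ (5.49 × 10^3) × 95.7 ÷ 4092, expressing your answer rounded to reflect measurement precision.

0.0158

(3.71 × 10^3) ÷ (5.49 × 10^3) × 95.7 ÷ 4092 = 0.0158043950878…
Multiplication/division keeps the fewest significant figures: 3.71 × 10^3 → 3 s.f., 5.49 × 10^3 → 3 s.f., 95.7 → 3 s.f., 4092 → 4 s.f.; limit is 3.
Rounded to 3 significant figures: 0.0158.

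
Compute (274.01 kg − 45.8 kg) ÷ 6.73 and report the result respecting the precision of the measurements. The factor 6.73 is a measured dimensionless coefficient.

33.9 kg

274.01 kg − 45.8 kg = 228.21 kg; the difference is limited to 1 decimal place (4 s.f.).
Carrying full precision, 228.21 ÷ 6.73 = 33.9093610698… kg; 6.73 has 3 s.f., so the result keeps min(4, 3) = 3 s.f.
Rounded to 3 significant figures: 33.9 kg.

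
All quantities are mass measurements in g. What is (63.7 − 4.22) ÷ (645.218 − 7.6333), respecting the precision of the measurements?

0.0933

63.7 − 4.22 = 59.48, limited to 1 d.p. → 3 s.f.; 645.218 − 7.6333 = 637.5847, limited to 3 d.p. → 6 s.f.
Carrying full precision, 59.48 ÷ 637.5847 = 0.0932895660765…; keep min(3, 6) = 3 s.f.
Rounded to 3 significant figures: 0.0933.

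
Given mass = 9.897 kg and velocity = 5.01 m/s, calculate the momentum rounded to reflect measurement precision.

49.6 kg·m/s

momentum = 9.897 kg × 5.01 m/s = 49.58397 kg·m/s.
9.897 has 4 significant figures; 5.01 has 3.
Division/multiplication keeps the fewest: 3 significant figures.
Rounded: 49.6 kg·m/s.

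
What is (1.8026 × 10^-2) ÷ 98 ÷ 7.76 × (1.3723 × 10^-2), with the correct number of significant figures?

(1.8026 × 10^-2) ÷ 98 ÷ 7.76 × (1.3723 × 10^-2) = 3.25282450558 × 10^-7…
Multiplication/division keeps the fewest significant figures: 1.8026 × 10^-2 → 5 s.f., 98 → 2 s.f., 7.76 → 3 s.f., 1.3723 × 10^-2 → 5 s.f.; limit is 2.
Rounded to 2 significant figures: 3.3 × 10^-7.

3.3 × 10^-7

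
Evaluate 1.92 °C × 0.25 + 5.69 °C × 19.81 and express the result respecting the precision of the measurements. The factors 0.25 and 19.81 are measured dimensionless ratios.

113 °C

1.92 × 0.25 = 0.48 → 0.48 °C (2 s.f., last digit at the 10^-2 place).
5.69 × 19.81 = 112.7189 → 113 °C (3 s.f., last digit at the 10^0 place).
Sum: 113.1989 °C; keep the coarser place, 10^0.
Result: 113 °C.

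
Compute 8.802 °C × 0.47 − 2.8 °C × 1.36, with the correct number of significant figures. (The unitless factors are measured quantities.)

3 × 10⁻¹ °C

8.802 × 0.47 = 4.13694 → 4.1 °C (2 s.f., last digit at the 10^-1 place).
2.8 × 1.36 = 3.808 → 3.8 °C (2 s.f., last digit at the 10^-1 place).
Difference: 0.32894 °C; keep the coarser place, 10^-1.
Result: 3 × 10⁻¹ °C.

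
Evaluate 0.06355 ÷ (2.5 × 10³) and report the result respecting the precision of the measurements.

0.06355 ÷ (2.5 × 10³) = 0.00002542
Multiplication/division keeps the fewest significant figures: 0.06355 → 4 s.f., 2.5 × 10³ → 2 s.f.; limit is 2.
Rounded to 2 significant figures: 2.5 × 10⁻⁵.

2.5 × 10⁻⁵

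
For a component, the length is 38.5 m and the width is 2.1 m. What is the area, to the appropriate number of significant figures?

81 m²

area = 38.5 m × 2.1 m = 80.85 m².
38.5 has 3 significant figures; 2.1 has 2.
Division/multiplication keeps the fewest: 2 significant figures.
Rounded: 81 m².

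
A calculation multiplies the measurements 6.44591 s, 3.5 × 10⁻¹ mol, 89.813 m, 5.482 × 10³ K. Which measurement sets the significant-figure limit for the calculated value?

6.44591 s → 6 s.f.; 3.5 × 10⁻¹ mol → 2 s.f.; 89.813 m → 5 s.f.; 5.482 × 10³ K → 4 s.f.
The fewest is 2 significant figures, from 3.5 × 10⁻¹ mol.

3.5 × 10⁻¹ mol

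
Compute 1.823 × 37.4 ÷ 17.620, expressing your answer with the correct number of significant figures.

1.823 × 37.4 ÷ 17.620 = 3.86947786606…
Multiplication/division keeps the fewest significant figures: 1.823 → 4 s.f., 37.4 → 3 s.f., 17.620 → 5 s.f.; limit is 3.
Rounded to 3 significant figures: 3.87.

3.87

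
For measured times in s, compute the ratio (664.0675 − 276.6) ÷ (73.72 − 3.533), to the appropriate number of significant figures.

664.0675 − 276.6 = 387.4675, limited to 1 d.p. → 4 s.f.; 73.72 − 3.533 = 70.187, limited to 2 d.p. → 4 s.f.
Carrying full precision, 387.4675 ÷ 70.187 = 5.52050237223…; keep min(4, 4) = 4 s.f.
Rounded to 4 significant figures: 5.521.

5.521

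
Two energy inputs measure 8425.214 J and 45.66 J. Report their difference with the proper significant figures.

8425.214 J − 45.66 J = 8379.554 J.
Addition/subtraction keeps the fewest decimal places: 8425.214 → 3 decimal places, 45.66 → 2 decimal places; limit is 2.
Rounded to 2 decimal places: 8379.55 J.

8379.55 J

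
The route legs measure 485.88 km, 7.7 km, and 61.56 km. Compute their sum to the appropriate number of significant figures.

485.88 km + 7.7 km + 61.56 km = 555.14 km.
Addition/subtraction keeps the fewest decimal places: 485.88 → 2 decimal places, 7.7 → 1 decimal place, 61.56 → 2 decimal places; limit is 1.
Rounded to 1 decimal place: 555.1 km.

555.1 km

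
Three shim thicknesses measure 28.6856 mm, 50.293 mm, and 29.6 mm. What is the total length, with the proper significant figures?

108.6 mm

28.6856 mm + 50.293 mm + 29.6 mm = 108.5786 mm.
Addition/subtraction keeps the fewest decimal places: 28.6856 → 4 decimal places, 50.293 → 3 decimal places, 29.6 → 1 decimal place; limit is 1.
Rounded to 1 decimal place: 108.6 mm.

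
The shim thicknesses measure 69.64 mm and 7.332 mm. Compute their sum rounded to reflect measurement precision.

69.64 mm + 7.332 mm = 76.972 mm.
Addition/subtraction keeps the fewest decimal places: 69.64 → 2 decimal places, 7.332 → 3 decimal places; limit is 2.
Rounded to 2 decimal places: 76.97 mm.

76.97 mm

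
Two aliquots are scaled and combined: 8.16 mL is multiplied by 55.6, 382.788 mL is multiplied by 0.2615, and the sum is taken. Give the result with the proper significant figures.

8.16 × 55.6 = 453.696 → 454 mL (3 s.f., last digit at the 10^0 place).
382.788 × 0.2615 = 100.099062 → 100.1 mL (4 s.f., last digit at the 10^-1 place).
Sum: 553.795062 mL; keep the coarser place, 10^0.
Result: 554 mL.

554 mL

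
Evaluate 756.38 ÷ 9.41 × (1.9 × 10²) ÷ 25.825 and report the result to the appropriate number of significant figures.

756.38 ÷ 9.41 × (1.9 × 10²) ÷ 25.825 = 591.375984643…
Multiplication/division keeps the fewest significant figures: 756.38 → 5 s.f., 9.41 → 3 s.f., 1.9 × 10² → 2 s.f., 25.825 → 5 s.f.; limit is 2.
Rounded to 2 significant figures: 5.9 × 10².

5.9 × 10²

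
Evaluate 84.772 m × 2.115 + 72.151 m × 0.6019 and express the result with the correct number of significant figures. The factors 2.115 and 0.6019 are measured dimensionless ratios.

84.772 × 2.115 = 179.29278 → 179.3 m (4 s.f., last digit at the 10^-1 place).
72.151 × 0.6019 = 43.4276869 → 43.43 m (4 s.f., last digit at the 10^-2 place).
Sum: 222.7204669 m; keep the coarser place, 10^-1.
Result: 222.7 m.

222.7 m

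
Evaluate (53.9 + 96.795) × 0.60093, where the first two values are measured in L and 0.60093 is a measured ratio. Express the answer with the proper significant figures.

53.9 L + 96.795 L = 150.695 L; the sum is limited to 1 decimal place (4 s.f.).
Carrying full precision, 150.695 × 0.60093 = 90.55714635 L; 0.60093 has 5 s.f., so the result keeps min(4, 5) = 4 s.f.
Rounded to 4 significant figures: 90.56 L.

90.56 L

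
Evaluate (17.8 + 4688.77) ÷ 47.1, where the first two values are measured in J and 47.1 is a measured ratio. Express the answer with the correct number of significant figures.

17.8 J + 4688.77 J = 4706.57 J; the sum is limited to 1 decimal place (5 s.f.).
Carrying full precision, 4706.57 ÷ 47.1 = 99.9271762208… J; 47.1 has 3 s.f., so the result keeps min(5, 3) = 3 s.f.
Rounded to 3 significant figures: 99.9 J.

99.9 J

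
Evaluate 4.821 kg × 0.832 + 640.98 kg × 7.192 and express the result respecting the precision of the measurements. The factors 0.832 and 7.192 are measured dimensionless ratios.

4614 kg

4.821 × 0.832 = 4.011072 → 4.01 kg (3 s.f., last digit at the 10^-2 place).
640.98 × 7.192 = 4609.92816 → 4610. kg (4 s.f., last digit at the 10^0 place).
Sum: 4613.939232 kg; keep the coarser place, 10^0.
Result: 4614 kg.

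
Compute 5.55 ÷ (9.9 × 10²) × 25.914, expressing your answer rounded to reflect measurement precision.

0.15

5.55 ÷ (9.9 × 10²) × 25.914 = 0.145275454545…
Multiplication/division keeps the fewest significant figures: 5.55 → 3 s.f., 9.9 × 10² → 2 s.f., 25.914 → 5 s.f.; limit is 2.
Rounded to 2 significant figures: 0.15.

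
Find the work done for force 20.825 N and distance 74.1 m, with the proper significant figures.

work done = 20.825 N × 74.1 m = 1543.1325 J.
20.825 has 5 significant figures; 74.1 has 3.
Division/multiplication keeps the fewest: 3 significant figures.
Rounded: 1.54 × 10³ J.

1.54 × 10³ J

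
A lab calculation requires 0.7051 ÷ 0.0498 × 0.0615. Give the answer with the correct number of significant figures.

0.7051 ÷ 0.0498 × 0.0615 = 0.870756024096…
Multiplication/division keeps the fewest significant figures: 0.7051 → 4 s.f., 0.0498 → 3 s.f., 0.0615 → 3 s.f.; limit is 3.
Rounded to 3 significant figures: 0.871.

0.871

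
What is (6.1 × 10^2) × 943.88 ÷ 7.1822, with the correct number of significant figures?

8.0 × 10^4

(6.1 × 10^2) × 943.88 ÷ 7.1822 = 80165.7987803…
Multiplication/division keeps the fewest significant figures: 6.1 × 10^2 → 2 s.f., 943.88 → 5 s.f., 7.1822 → 5 s.f.; limit is 2.
Rounded to 2 significant figures: 8.0 × 10^4.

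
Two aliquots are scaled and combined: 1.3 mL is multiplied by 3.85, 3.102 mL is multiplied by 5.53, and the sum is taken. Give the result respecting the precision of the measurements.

1.3 × 3.85 = 5.005 → 5.0 mL (2 s.f., last digit at the 10^-1 place).
3.102 × 5.53 = 17.15406 → 17.2 mL (3 s.f., last digit at the 10^-1 place).
Sum: 22.15906 mL; keep the coarser place, 10^-1.
Result: 22.2 mL.

22.2 mL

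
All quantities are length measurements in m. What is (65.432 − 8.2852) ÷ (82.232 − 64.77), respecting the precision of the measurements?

65.432 − 8.2852 = 57.1468, limited to 3 d.p. → 5 s.f.; 82.232 − 64.77 = 17.462, limited to 2 d.p. → 4 s.f.
Carrying full precision, 57.1468 ÷ 17.462 = 3.27263772764…; keep min(5, 4) = 4 s.f.
Rounded to 4 significant figures: 3.273.

3.273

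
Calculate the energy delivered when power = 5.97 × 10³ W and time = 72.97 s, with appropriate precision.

energy delivered = 5.97 × 10³ W × 72.97 s = 435630.9 J.
5.97 × 10³ has 3 significant figures; 72.97 has 4.
Division/multiplication keeps the fewest: 3 significant figures.
Rounded: 4.36 × 10⁵ J.

4.36 × 10⁵ J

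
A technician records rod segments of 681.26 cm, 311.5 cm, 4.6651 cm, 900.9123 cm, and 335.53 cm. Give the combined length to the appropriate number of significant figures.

2233.9 cm

681.26 cm + 311.5 cm + 4.6651 cm + 900.9123 cm + 335.53 cm = 2233.8674 cm.
Addition/subtraction keeps the fewest decimal places: 681.26 → 2 decimal places, 311.5 → 1 decimal place, 4.6651 → 4 decimal places, 900.9123 → 4 decimal places, 335.53 → 2 decimal places; limit is 1.
Rounded to 1 decimal place: 2233.9 cm.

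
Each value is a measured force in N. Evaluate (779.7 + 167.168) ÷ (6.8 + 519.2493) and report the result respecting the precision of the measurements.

1.800

779.7 + 167.168 = 946.868, limited to 1 d.p. → 4 s.f.; 6.8 + 519.2493 = 526.0493, limited to 1 d.p. → 4 s.f.
Carrying full precision, 946.868 ÷ 526.0493 = 1.79996057404…; keep min(4, 4) = 4 s.f.
Rounded to 4 significant figures: 1.800.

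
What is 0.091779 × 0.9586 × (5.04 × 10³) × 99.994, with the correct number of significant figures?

0.091779 × 0.9586 × (5.04 × 10³) × 99.994 = 44338.9316021…
Multiplication/division keeps the fewest significant figures: 0.091779 → 5 s.f., 0.9586 → 4 s.f., 5.04 × 10³ → 3 s.f., 99.994 → 5 s.f.; limit is 3.
Rounded to 3 significant figures: 4.43 × 10⁴.

4.43 × 10⁴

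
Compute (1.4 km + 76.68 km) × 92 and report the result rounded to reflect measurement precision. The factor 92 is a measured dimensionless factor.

7.2 × 10^3 km

1.4 km + 76.68 km = 78.08 km; the sum is limited to 1 decimal place (3 s.f.).
Carrying full precision, 78.08 × 92 = 7183.36 km; 92 has 2 s.f., so the result keeps min(3, 2) = 2 s.f.
Rounded to 2 significant figures: 7.2 × 10^3 km.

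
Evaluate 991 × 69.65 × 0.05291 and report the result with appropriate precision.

3.65 × 10³

991 × 69.65 × 0.05291 = 3652.0148665
Multiplication/division keeps the fewest significant figures: 991 → 3 s.f., 69.65 → 4 s.f., 0.05291 → 4 s.f.; limit is 3.
Rounded to 3 significant figures: 3.65 × 10³.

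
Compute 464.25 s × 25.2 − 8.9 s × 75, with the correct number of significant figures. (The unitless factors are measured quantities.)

1.10 × 10^4 s

464.25 × 25.2 = 11699.1 → 1.17 × 10^4 s (3 s.f., last digit at the 10^2 place).
8.9 × 75 = 667.5 → 6.7 × 10^2 s (2 s.f., last digit at the 10^1 place).
Difference: 11031.6 s; keep the coarser place, 10^2.
Result: 1.10 × 10^4 s.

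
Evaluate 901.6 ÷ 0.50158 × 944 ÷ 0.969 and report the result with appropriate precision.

901.6 ÷ 0.50158 × 944 ÷ 0.969 = 1751144.19652…
Multiplication/division keeps the fewest significant figures: 901.6 → 4 s.f., 0.50158 → 5 s.f., 944 → 3 s.f., 0.969 → 3 s.f.; limit is 3.
Rounded to 3 significant figures: 1.75 × 10^6.

1.75 × 10^6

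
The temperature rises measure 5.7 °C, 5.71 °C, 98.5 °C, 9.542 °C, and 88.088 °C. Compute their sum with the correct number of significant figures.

5.7 °C + 5.71 °C + 98.5 °C + 9.542 °C + 88.088 °C = 207.540 °C.
Addition/subtraction keeps the fewest decimal places: 5.7 → 1 decimal place, 5.71 → 2 decimal places, 98.5 → 1 decimal place, 9.542 → 3 decimal places, 88.088 → 3 decimal places; limit is 1.
Rounded to 1 decimal place: 207.5 °C.

207.5 °C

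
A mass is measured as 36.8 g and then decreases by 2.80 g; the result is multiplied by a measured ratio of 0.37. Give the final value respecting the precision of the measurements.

13 g

36.8 g − 2.80 g = 34.00 g; the difference is limited to 1 decimal place (3 s.f.).
Carrying full precision, 34.00 × 0.37 = 12.58 g; 0.37 has 2 s.f., so the result keeps min(3, 2) = 2 s.f.
Rounded to 2 significant figures: 13 g.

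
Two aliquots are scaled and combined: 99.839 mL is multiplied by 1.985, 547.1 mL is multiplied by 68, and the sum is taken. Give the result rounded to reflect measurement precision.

99.839 × 1.985 = 198.180415 → 198.2 mL (4 s.f., last digit at the 10^-1 place).
547.1 × 68 = 37202.8 → 3.7 × 10^4 mL (2 s.f., last digit at the 10^3 place).
Sum: 37400.980415 mL; keep the coarser place, 10^3.
Result: 3.7 × 10^4 mL.

3.7 × 10^4 mL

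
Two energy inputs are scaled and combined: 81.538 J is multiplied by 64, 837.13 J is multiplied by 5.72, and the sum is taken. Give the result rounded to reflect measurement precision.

81.538 × 64 = 5218.432 → 5.2 × 10³ J (2 s.f., last digit at the 10^2 place).
837.13 × 5.72 = 4788.3836 → 4.79 × 10³ J (3 s.f., last digit at the 10^1 place).
Sum: 10006.8156 J; keep the coarser place, 10^2.
Result: 1.00 × 10⁴ J.

1.00 × 10⁴ J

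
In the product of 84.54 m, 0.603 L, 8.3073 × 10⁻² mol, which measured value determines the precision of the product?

84.54 m → 4 s.f.; 0.603 L → 3 s.f.; 8.3073 × 10⁻² mol → 5 s.f.
The fewest is 3 significant figures, from 0.603 L.

0.603 L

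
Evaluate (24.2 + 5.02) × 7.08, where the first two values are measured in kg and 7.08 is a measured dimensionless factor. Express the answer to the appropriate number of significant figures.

207 kg

24.2 kg + 5.02 kg = 29.22 kg; the sum is limited to 1 decimal place (3 s.f.).
Carrying full precision, 29.22 × 7.08 = 206.8776 kg; 7.08 has 3 s.f., so the result keeps min(3, 3) = 3 s.f.
Rounded to 3 significant figures: 207 kg.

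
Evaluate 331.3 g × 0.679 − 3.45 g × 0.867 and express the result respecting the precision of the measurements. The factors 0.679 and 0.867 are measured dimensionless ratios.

222 g

331.3 × 0.679 = 224.9527 → 225 g (3 s.f., last digit at the 10^0 place).
3.45 × 0.867 = 2.99115 → 2.99 g (3 s.f., last digit at the 10^-2 place).
Difference: 221.96155 g; keep the coarser place, 10^0.
Result: 222 g.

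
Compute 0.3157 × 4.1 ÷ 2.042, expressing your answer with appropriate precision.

0.63

0.3157 × 4.1 ÷ 2.042 = 0.633873653281…
Multiplication/division keeps the fewest significant figures: 0.3157 → 4 s.f., 4.1 → 2 s.f., 2.042 → 4 s.f.; limit is 2.
Rounded to 2 significant figures: 0.63.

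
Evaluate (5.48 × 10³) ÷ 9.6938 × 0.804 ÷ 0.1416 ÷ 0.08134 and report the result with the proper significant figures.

3.95 × 10⁴

(5.48 × 10³) ÷ 9.6938 × 0.804 ÷ 0.1416 ÷ 0.08134 = 39461.640027…
Multiplication/division keeps the fewest significant figures: 5.48 × 10³ → 3 s.f., 9.6938 → 5 s.f., 0.804 → 3 s.f., 0.1416 → 4 s.f., 0.08134 → 4 s.f.; limit is 3.
Rounded to 3 significant figures: 3.95 × 10⁴.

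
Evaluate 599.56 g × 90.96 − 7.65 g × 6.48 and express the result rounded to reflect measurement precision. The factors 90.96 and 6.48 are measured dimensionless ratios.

5.449 × 10^4 g

599.56 × 90.96 = 54535.9776 → 5.454 × 10^4 g (4 s.f., last digit at the 10^1 place).
7.65 × 6.48 = 49.572 → 49.6 g (3 s.f., last digit at the 10^-1 place).
Difference: 54486.4056 g; keep the coarser place, 10^1.
Result: 5.449 × 10^4 g.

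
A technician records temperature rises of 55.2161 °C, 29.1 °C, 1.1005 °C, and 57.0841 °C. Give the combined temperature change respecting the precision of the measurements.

142.5 °C

55.2161 °C + 29.1 °C + 1.1005 °C + 57.0841 °C = 142.5007 °C.
Addition/subtraction keeps the fewest decimal places: 55.2161 → 4 decimal places, 29.1 → 1 decimal place, 1.1005 → 4 decimal places, 57.0841 → 4 decimal places; limit is 1.
Rounded to 1 decimal place: 142.5 °C.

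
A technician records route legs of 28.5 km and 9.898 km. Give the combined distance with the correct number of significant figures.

38.4 km

28.5 km + 9.898 km = 38.398 km.
Addition/subtraction keeps the fewest decimal places: 28.5 → 1 decimal place, 9.898 → 3 decimal places; limit is 1.
Rounded to 1 decimal place: 38.4 km.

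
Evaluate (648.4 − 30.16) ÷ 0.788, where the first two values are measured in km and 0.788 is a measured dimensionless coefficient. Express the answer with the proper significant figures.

648.4 km − 30.16 km = 618.24 km; the difference is limited to 1 decimal place (4 s.f.).
Carrying full precision, 618.24 ÷ 0.788 = 784.568527919… km; 0.788 has 3 s.f., so the result keeps min(4, 3) = 3 s.f.
Rounded to 3 significant figures: 785 km.

785 km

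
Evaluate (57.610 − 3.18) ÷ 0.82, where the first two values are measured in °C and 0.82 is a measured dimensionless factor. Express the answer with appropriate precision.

66 °C

57.610 °C − 3.18 °C = 54.430 °C; the difference is limited to 2 decimal places (4 s.f.).
Carrying full precision, 54.430 ÷ 0.82 = 66.3780487805… °C; 0.82 has 2 s.f., so the result keeps min(4, 2) = 2 s.f.
Rounded to 2 significant figures: 66 °C.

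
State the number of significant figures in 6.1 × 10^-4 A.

2

6.1 × 10^-4: in scientific notation every digit of the coefficient is significant.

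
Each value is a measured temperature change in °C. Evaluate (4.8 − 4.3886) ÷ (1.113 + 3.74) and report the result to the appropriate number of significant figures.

4.8 − 4.3886 = 0.4114, limited to 1 d.p. → 1 s.f.; 1.113 + 3.74 = 4.853, limited to 2 d.p. → 3 s.f.
Carrying full precision, 0.4114 ÷ 4.853 = 0.0847723057902…; keep min(1, 3) = 1 s.f.
Rounded to 1 significant figure: 0.08.

0.08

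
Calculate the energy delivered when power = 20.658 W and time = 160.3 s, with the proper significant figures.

energy delivered = 20.658 W × 160.3 s = 3311.4774 J.
20.658 has 5 significant figures; 160.3 has 4.
Division/multiplication keeps the fewest: 4 significant figures.
Rounded: 3311 J.

3311 J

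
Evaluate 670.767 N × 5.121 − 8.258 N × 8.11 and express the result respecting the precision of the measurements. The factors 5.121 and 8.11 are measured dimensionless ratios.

3368 N

670.767 × 5.121 = 3434.997807 → 3435 N (4 s.f., last digit at the 10^0 place).
8.258 × 8.11 = 66.97238 → 67.0 N (3 s.f., last digit at the 10^-1 place).
Difference: 3368.025427 N; keep the coarser place, 10^0.
Result: 3368 N.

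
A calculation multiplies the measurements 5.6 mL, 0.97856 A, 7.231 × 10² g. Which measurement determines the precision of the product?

5.6 mL

5.6 mL → 2 s.f.; 0.97856 A → 5 s.f.; 7.231 × 10² g → 4 s.f.
The fewest is 2 significant figures, from 5.6 mL.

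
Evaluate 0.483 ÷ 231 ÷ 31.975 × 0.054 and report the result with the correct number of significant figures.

3.5 × 10⁻⁶

0.483 ÷ 231 ÷ 31.975 × 0.054 = 0.00000353116781577…
Multiplication/division keeps the fewest significant figures: 0.483 → 3 s.f., 231 → 3 s.f., 31.975 → 5 s.f., 0.054 → 2 s.f.; limit is 2.
Rounded to 2 significant figures: 3.5 × 10⁻⁶.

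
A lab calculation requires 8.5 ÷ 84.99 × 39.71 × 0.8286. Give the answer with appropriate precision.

8.5 ÷ 84.99 × 39.71 × 0.8286 = 3.29075774797…
Multiplication/division keeps the fewest significant figures: 8.5 → 2 s.f., 84.99 → 4 s.f., 39.71 → 4 s.f., 0.8286 → 4 s.f.; limit is 2.
Rounded to 2 significant figures: 3.3.

3.3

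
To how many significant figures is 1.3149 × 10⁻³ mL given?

1.3149 × 10⁻³: in scientific notation every digit of the coefficient is significant.

5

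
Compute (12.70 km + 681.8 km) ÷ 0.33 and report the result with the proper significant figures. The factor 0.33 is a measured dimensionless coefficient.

12.70 km + 681.8 km = 694.50 km; the sum is limited to 1 decimal place (4 s.f.).
Carrying full precision, 694.50 ÷ 0.33 = 2104.54545455… km; 0.33 has 2 s.f., so the result keeps min(4, 2) = 2 s.f.
Rounded to 2 significant figures: 2.1 × 10^3 km.

2.1 × 10^3 km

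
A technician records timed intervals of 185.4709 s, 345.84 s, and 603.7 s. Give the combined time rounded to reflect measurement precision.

185.4709 s + 345.84 s + 603.7 s = 1135.0109 s.
Addition/subtraction keeps the fewest decimal places: 185.4709 → 4 decimal places, 345.84 → 2 decimal places, 603.7 → 1 decimal place; limit is 1.
Rounded to 1 decimal place: 1135.0 s.

1135.0 s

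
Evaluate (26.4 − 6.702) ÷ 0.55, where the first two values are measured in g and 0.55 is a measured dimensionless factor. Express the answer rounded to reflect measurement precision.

26.4 g − 6.702 g = 19.698 g; the difference is limited to 1 decimal place (3 s.f.).
Carrying full precision, 19.698 ÷ 0.55 = 35.8145454545… g; 0.55 has 2 s.f., so the result keeps min(3, 2) = 2 s.f.
Rounded to 2 significant figures: 36 g.

36 g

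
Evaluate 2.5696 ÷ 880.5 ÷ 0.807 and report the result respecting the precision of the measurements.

2.5696 ÷ 880.5 ÷ 0.807 = 0.00361628482184…
Multiplication/division keeps the fewest significant figures: 2.5696 → 5 s.f., 880.5 → 4 s.f., 0.807 → 3 s.f.; limit is 3.
Rounded to 3 significant figures: 0.00362.

0.00362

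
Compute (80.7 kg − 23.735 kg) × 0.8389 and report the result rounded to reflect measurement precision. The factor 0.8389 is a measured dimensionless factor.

47.8 kg

80.7 kg − 23.735 kg = 56.965 kg; the difference is limited to 1 decimal place (3 s.f.).
Carrying full precision, 56.965 × 0.8389 = 47.7879385 kg; 0.8389 has 4 s.f., so the result keeps min(3, 4) = 3 s.f.
Rounded to 3 significant figures: 47.8 kg.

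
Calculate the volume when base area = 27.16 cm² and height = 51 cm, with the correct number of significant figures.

1.4 × 10^3 cm³

volume = 27.16 cm² × 51 cm = 1385.16 cm³.
27.16 has 4 significant figures; 51 has 2.
Division/multiplication keeps the fewest: 2 significant figures.
Rounded: 1.4 × 10^3 cm³.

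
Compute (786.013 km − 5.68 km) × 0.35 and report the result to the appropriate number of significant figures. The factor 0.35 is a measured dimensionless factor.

786.013 km − 5.68 km = 780.333 km; the difference is limited to 2 decimal places (5 s.f.).
Carrying full precision, 780.333 × 0.35 = 273.11655 km; 0.35 has 2 s.f., so the result keeps min(5, 2) = 2 s.f.
Rounded to 2 significant figures: 2.7 × 10² km.

2.7 × 10² km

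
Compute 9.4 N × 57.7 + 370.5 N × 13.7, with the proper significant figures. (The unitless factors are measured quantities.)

9.4 × 57.7 = 542.38 → 5.4 × 10^2 N (2 s.f., last digit at the 10^1 place).
370.5 × 13.7 = 5075.85 → 5.08 × 10^3 N (3 s.f., last digit at the 10^1 place).
Sum: 5618.23 N; keep the coarser place, 10^1.
Result: 5.62 × 10^3 N.

5.62 × 10^3 N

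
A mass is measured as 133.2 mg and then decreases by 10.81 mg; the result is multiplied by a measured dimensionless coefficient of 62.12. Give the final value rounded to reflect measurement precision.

7603 mg

133.2 mg − 10.81 mg = 122.39 mg; the difference is limited to 1 decimal place (4 s.f.).
Carrying full precision, 122.39 × 62.12 = 7602.8668 mg; 62.12 has 4 s.f., so the result keeps min(4, 4) = 4 s.f.
Rounded to 4 significant figures: 7603 mg.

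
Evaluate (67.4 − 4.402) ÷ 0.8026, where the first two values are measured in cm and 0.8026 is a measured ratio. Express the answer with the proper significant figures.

67.4 cm − 4.402 cm = 62.998 cm; the difference is limited to 1 decimal place (3 s.f.).
Carrying full precision, 62.998 ÷ 0.8026 = 78.492399701… cm; 0.8026 has 4 s.f., so the result keeps min(3, 4) = 3 s.f.
Rounded to 3 significant figures: 78.5 cm.

78.5 cm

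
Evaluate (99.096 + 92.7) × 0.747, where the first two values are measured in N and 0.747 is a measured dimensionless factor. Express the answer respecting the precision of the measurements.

143 N

99.096 N + 92.7 N = 191.796 N; the sum is limited to 1 decimal place (4 s.f.).
Carrying full precision, 191.796 × 0.747 = 143.271612 N; 0.747 has 3 s.f., so the result keeps min(4, 3) = 3 s.f.
Rounded to 3 significant figures: 143 N.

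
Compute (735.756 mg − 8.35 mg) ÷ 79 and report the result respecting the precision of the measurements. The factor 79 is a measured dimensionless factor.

735.756 mg − 8.35 mg = 727.406 mg; the difference is limited to 2 decimal places (5 s.f.).
Carrying full precision, 727.406 ÷ 79 = 9.20767088608… mg; 79 has 2 s.f., so the result keeps min(5, 2) = 2 s.f.
Rounded to 2 significant figures: 9.2 mg.

9.2 mg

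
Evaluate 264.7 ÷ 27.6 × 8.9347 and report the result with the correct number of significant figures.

85.7

264.7 ÷ 27.6 × 8.9347 = 85.6889525362…
Multiplication/division keeps the fewest significant figures: 264.7 → 4 s.f., 27.6 → 3 s.f., 8.9347 → 5 s.f.; limit is 3.
Rounded to 3 significant figures: 85.7.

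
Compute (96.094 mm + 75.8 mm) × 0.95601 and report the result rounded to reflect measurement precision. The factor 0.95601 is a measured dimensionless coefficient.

96.094 mm + 75.8 mm = 171.894 mm; the sum is limited to 1 decimal place (4 s.f.).
Carrying full precision, 171.894 × 0.95601 = 164.33238294 mm; 0.95601 has 5 s.f., so the result keeps min(4, 5) = 4 s.f.
Rounded to 4 significant figures: 164.3 mm.

164.3 mm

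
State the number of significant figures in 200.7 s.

200.7: zeros between nonzero digits are significant.

4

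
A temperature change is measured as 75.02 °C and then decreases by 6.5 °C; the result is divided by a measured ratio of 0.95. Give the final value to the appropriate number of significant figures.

72 °C

75.02 °C − 6.5 °C = 68.52 °C; the difference is limited to 1 decimal place (3 s.f.).
Carrying full precision, 68.52 ÷ 0.95 = 72.1263157895… °C; 0.95 has 2 s.f., so the result keeps min(3, 2) = 2 s.f.
Rounded to 2 significant figures: 72 °C.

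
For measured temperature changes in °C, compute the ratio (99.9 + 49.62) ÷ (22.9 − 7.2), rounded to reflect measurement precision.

99.9 + 49.62 = 149.52, limited to 1 d.p. → 4 s.f.; 22.9 − 7.2 = 15.7, limited to 1 d.p. → 3 s.f.
Carrying full precision, 149.52 ÷ 15.7 = 9.52356687898…; keep min(4, 3) = 3 s.f.
Rounded to 3 significant figures: 9.52.

9.52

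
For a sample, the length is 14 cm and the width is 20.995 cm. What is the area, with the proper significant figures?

2.9 × 10^2 cm²

area = 14 cm × 20.995 cm = 293.93 cm².
14 has 2 significant figures; 20.995 has 5.
Division/multiplication keeps the fewest: 2 significant figures.
Rounded: 2.9 × 10^2 cm².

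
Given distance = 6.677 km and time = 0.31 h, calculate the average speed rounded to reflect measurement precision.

average speed = 6.677 km ÷ 0.31 h = 21.5387096774… km/h.
6.677 has 4 significant figures; 0.31 has 2.
Division/multiplication keeps the fewest: 2 significant figures.
Rounded: 22 km/h.

22 km/h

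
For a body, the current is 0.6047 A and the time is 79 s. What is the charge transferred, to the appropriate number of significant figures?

charge transferred = 0.6047 A × 79 s = 47.7713 C.
0.6047 has 4 significant figures; 79 has 2.
Division/multiplication keeps the fewest: 2 significant figures.
Rounded: 48 C.

48 C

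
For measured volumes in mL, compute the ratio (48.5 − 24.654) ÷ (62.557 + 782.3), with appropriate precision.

0.0282

48.5 − 24.654 = 23.846, limited to 1 d.p. → 3 s.f.; 62.557 + 782.3 = 844.857, limited to 1 d.p. → 4 s.f.
Carrying full precision, 23.846 ÷ 844.857 = 0.0282248948639…; keep min(3, 4) = 3 s.f.
Rounded to 3 significant figures: 0.0282.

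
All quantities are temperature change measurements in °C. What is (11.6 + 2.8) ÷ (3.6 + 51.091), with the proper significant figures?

0.263

11.6 + 2.8 = 14.4, limited to 1 d.p. → 3 s.f.; 3.6 + 51.091 = 54.691, limited to 1 d.p. → 3 s.f.
Carrying full precision, 14.4 ÷ 54.691 = 0.263297434678…; keep min(3, 3) = 3 s.f.
Rounded to 3 significant figures: 0.263.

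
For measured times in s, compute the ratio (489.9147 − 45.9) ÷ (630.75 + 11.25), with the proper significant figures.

489.9147 − 45.9 = 444.0147, limited to 1 d.p. → 4 s.f.; 630.75 + 11.25 = 642.00, limited to 2 d.p. → 5 s.f.
Carrying full precision, 444.0147 ÷ 642.00 = 0.691611682243…; keep min(4, 5) = 4 s.f.
Rounded to 4 significant figures: 0.6916.

0.6916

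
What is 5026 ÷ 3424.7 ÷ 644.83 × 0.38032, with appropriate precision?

5026 ÷ 3424.7 ÷ 644.83 × 0.38032 = 0.000865573357953…
Multiplication/division keeps the fewest significant figures: 5026 → 4 s.f., 3424.7 → 5 s.f., 644.83 → 5 s.f., 0.38032 → 5 s.f.; limit is 4.
Rounded to 4 significant figures: 8.656 × 10^-4.

8.656 × 10^-4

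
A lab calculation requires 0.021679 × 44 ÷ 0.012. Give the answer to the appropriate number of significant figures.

0.021679 × 44 ÷ 0.012 = 79.4896666667…
Multiplication/division keeps the fewest significant figures: 0.021679 → 5 s.f., 44 → 2 s.f., 0.012 → 2 s.f.; limit is 2.
Rounded to 2 significant figures: 79.

79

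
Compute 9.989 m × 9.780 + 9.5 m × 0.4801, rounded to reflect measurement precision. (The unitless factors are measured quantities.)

9.989 × 9.780 = 97.69242 → 97.69 m (4 s.f., last digit at the 10^-2 place).
9.5 × 0.4801 = 4.56095 → 4.6 m (2 s.f., last digit at the 10^-1 place).
Sum: 102.25337 m; keep the coarser place, 10^-1.
Result: 102.3 m.

102.3 m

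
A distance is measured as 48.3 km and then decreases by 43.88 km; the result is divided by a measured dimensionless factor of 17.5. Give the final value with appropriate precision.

48.3 km − 43.88 km = 4.42 km; the difference is limited to 1 decimal place (2 s.f.).
Carrying full precision, 4.42 ÷ 17.5 = 0.252571428571… km; 17.5 has 3 s.f., so the result keeps min(2, 3) = 2 s.f.
Rounded to 2 significant figures: 0.25 km.

0.25 km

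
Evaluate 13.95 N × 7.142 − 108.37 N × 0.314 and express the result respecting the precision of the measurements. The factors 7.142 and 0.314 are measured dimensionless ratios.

65.6 N

13.95 × 7.142 = 99.6309 → 99.63 N (4 s.f., last digit at the 10^-2 place).
108.37 × 0.314 = 34.02818 → 34.0 N (3 s.f., last digit at the 10^-1 place).
Difference: 65.60272 N; keep the coarser place, 10^-1.
Result: 65.6 N.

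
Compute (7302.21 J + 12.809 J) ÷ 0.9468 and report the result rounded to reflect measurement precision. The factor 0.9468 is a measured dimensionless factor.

7726 J

7302.21 J + 12.809 J = 7315.019 J; the sum is limited to 2 decimal places (6 s.f.).
Carrying full precision, 7315.019 ÷ 0.9468 = 7726.04457119… J; 0.9468 has 4 s.f., so the result keeps min(6, 4) = 4 s.f.
Rounded to 4 significant figures: 7726 J.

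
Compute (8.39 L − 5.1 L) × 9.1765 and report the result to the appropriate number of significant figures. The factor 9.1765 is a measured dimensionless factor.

8.39 L − 5.1 L = 3.29 L; the difference is limited to 1 decimal place (2 s.f.).
Carrying full precision, 3.29 × 9.1765 = 30.190685 L; 9.1765 has 5 s.f., so the result keeps min(2, 5) = 2 s.f.
Rounded to 2 significant figures: 30. L.

30. L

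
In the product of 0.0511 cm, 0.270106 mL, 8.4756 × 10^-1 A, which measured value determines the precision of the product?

0.0511 cm

0.0511 cm → 3 s.f.; 0.270106 mL → 6 s.f.; 8.4756 × 10^-1 A → 5 s.f.
The fewest is 3 significant figures, from 0.0511 cm.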